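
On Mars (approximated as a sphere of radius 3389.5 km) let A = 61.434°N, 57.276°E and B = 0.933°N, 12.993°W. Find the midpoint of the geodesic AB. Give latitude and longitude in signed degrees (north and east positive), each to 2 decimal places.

35.69°, 8.19°

The central angle between A and B is δ = 1.3942 rad.
With f = 0.5, the slerp weights are sin((1−f)δ)/sin δ = 0.6521 and sin(fδ)/sin δ = 0.6521.
Weighted sum of the unit vectors: (0.6521)·(0.2585,0.4023,0.8783) + (0.6521)·(0.9743,-0.2248,0.0163) = (0.8039, 0.1157, 0.5834).
Converting back: φ = atan2(z, √(x²+y²)) = 35.69°, λ = atan2(y, x) = 8.19°.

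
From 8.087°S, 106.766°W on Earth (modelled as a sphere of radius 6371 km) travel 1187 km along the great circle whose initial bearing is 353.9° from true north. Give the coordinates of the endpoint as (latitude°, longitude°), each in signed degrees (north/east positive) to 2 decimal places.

2.53°, -107.89°

Angular distance δ = d/R = 1187/6371 = 0.18631 rad; initial bearing θ = 6.1767 rad.
sin φ₂ = sin φ₁ cos δ + cos φ₁ sin δ cos θ = (-0.1407)(0.9827) + (0.9901)(0.1852)(0.9943) = 0.0441, so φ₂ = 2.53°.
Δλ = atan2(sin θ sin δ cos φ₁, cos δ − sin φ₁ sin φ₂) = atan2(-0.0195, 0.9889) = -1.129°.
λ₂ = -106.766° − 1.129° = -107.89°.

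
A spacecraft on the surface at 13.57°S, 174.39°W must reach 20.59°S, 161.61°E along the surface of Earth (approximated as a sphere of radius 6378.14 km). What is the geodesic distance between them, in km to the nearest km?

Let φ₁ = -0.2368 rad, φ₂ = -0.3594 rad, and Δλ = -0.4189 rad.
Haversine: a = sin²(Δφ/2) + cos φ₁ cos φ₂ sin²(Δλ/2) = 0.0037 + (0.9721)(0.9361)(0.0432) = 0.04308.
Central angle c = 2·arcsin(√a) = 0.41818 rad.
Distance = R·c = 6378.14 × 0.4182 ≈ 2667 km.

2667 km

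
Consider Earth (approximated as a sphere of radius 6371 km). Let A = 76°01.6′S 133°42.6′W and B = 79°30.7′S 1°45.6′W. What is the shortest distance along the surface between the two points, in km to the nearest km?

2486 km

In radians: φ₁ = -1.3269, φ₂ = -1.3877, Δλ = 131.950° = 2.3030 rad.
cos c = sin φ₁ sin φ₂ + cos φ₁ cos φ₂ cos Δλ = (-0.9704)(-0.9833) + (0.2415)(0.1820)(-0.6685) = 0.92481,
so c = arccos(0.92481) = 0.39026 rad.
Distance = R·c = 6371 × 0.3903 ≈ 2486 km.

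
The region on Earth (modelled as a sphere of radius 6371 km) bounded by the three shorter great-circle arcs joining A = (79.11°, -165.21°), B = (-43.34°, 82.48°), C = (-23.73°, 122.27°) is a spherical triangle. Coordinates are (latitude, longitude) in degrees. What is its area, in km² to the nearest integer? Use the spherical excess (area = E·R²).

Side lengths (central angles): a = 0.6636, b = 1.9212, c = 2.3835 rad; semiperimeter s = 2.4841.
By l'Huilier's theorem, tan(E/4) = √[tan(s/2) tan((s−a)/2) tan((s−b)/2) tan((s−c)/2)], giving spherical excess E = 0.9209 rad.
Area = E·R² = 0.9209 × (6371)² ≈ 37379760 km².

37379760 km²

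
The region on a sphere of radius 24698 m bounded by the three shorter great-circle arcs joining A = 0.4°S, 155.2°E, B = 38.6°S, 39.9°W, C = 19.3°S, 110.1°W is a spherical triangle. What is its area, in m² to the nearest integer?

846035998 m²

Side lengths (central angles): a = 1.0972, b = 1.6459, c = 2.4191 rad; semiperimeter s = 2.5811.
By l'Huilier's theorem, tan(E/4) = √[tan(s/2) tan((s−a)/2) tan((s−b)/2) tan((s−c)/2)], giving spherical excess E = 1.3870 rad.
Area = E·R² = 1.3870 × (24698)² ≈ 846035998 m².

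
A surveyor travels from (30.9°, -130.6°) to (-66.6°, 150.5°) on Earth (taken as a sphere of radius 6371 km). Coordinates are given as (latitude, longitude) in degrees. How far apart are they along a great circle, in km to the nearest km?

With latitudes φ₁ = 30.900°, φ₂ = -66.600° and longitude difference Δλ = -78.900°:
Haversine: a = sin²(Δφ/2) + cos φ₁ cos φ₂ sin²(Δλ/2) = 0.5653 + (0.8581)(0.3971)(0.4037) = 0.70285.
Central angle c = 2·arcsin(√a) = 1.98854 rad.
Distance = R·c = 6371 × 1.9885 ≈ 12669 km.

12669 km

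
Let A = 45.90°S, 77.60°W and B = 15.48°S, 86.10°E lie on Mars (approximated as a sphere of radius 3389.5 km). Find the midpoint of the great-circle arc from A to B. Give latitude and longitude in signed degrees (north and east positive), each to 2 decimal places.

-70.21°, 52.66°

The central angle between A and B is δ = 2.0398 rad.
With f = 0.5, the slerp weights are sin((1−f)δ)/sin δ = 0.9552 and sin(fδ)/sin δ = 0.9552.
Weighted sum of the unit vectors: (0.9552)·(0.1494,-0.6797,-0.7181) + (0.9552)·(0.0655,0.9615,-0.2669) = (0.2054, 0.2692, -0.9409).
Converting back: φ = atan2(z, √(x²+y²)) = -70.21°, λ = atan2(y, x) = 52.66°.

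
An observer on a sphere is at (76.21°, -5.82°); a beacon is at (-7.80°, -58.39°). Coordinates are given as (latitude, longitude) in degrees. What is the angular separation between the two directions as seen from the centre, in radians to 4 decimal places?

1.5591 rad

In radians: φ₁ = 1.3301, φ₂ = -0.1361, Δλ = -52.570° = -0.9175 rad.
Haversine: a = sin²(Δφ/2) + cos φ₁ cos φ₂ sin²(Δλ/2) = 0.4478 + (0.2384)(0.9907)(0.1961) = 0.49413.
Central angle c = 2·arcsin(√a) = 1.55906 rad.
So the angular separation is 1.5591 rad.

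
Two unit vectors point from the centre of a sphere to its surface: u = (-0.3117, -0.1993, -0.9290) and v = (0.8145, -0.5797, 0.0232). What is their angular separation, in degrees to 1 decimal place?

99.2°

u·v = -0.1599; |u| = 1.0000, |v| = 1.0000.
cos θ = (u·v)/(|u||v|) = -0.1599, so θ = 99.2°.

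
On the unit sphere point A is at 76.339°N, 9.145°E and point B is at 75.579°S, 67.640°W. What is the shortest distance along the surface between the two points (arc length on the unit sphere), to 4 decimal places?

2.7589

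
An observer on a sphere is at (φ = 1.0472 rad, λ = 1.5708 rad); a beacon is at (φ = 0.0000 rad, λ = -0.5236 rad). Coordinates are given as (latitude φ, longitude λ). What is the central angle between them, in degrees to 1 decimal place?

104.5°

Let φ₁ = 1.0472 rad, φ₂ = 0.0000 rad, and Δλ = -2.0944 rad.
Haversine: a = sin²(Δφ/2) + cos φ₁ cos φ₂ sin²(Δλ/2) = 0.2500 + (0.5000)(1.0000)(0.7500) = 0.62500.
Central angle c = 2·arcsin(√a) = 1.82348 rad.
So the angular separation is 104.5°.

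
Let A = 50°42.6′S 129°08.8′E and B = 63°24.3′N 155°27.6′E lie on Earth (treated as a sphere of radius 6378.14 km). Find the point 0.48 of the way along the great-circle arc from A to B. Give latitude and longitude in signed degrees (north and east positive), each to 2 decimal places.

4.22°, 139.68°

Central angle δ = 2.0241 rad. Interpolating on the sphere with fraction f = 0.48:
P = [sin((1−f)δ)·A + sin(fδ)·B] / sin δ = 0.9663·A + 0.9185·B in Cartesian coordinates,
giving P = (-0.7604, 0.6453, 0.0735), i.e. latitude 4.22°, longitude 139.68°.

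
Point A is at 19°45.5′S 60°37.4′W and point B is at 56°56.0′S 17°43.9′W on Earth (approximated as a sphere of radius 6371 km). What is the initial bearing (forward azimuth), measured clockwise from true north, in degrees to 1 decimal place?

150.4°

Δλ = 42.892° = 0.7486 rad.
y = sin Δλ · cos φ₂ = (0.6806)(0.5456) = 0.3714
x = cos φ₁ sin φ₂ − sin φ₁ cos φ₂ cos Δλ = (0.9411)(-0.8380) − (-0.3381)(0.5456)(0.7326) = -0.6536
θ = atan2(y, x) = 150.39°, so the bearing is 150.4°.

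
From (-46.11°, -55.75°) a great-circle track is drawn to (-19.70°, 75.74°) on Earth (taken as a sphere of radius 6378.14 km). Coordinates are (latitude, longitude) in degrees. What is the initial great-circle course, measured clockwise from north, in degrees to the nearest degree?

134°

With φ₁ = -0.8048, φ₂ = -0.3438, Δλ = 2.2949 rad, the forward-azimuth formula gives
θ = atan2( sin Δλ cos φ₂ , cos φ₁ sin φ₂ − sin φ₁ cos φ₂ cos Δλ ) = atan2(0.7052, -0.6832) = 134.09°.
So the initial bearing is 134°.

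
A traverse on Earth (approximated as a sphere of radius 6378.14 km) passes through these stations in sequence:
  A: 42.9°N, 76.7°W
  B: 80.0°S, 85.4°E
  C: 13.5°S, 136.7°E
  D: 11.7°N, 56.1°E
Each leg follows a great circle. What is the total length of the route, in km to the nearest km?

Leg A→B: central angle 2.4839 rad, distance 15842.9 km.
Leg B→C: central angle 1.2287 rad, distance 7836.8 km.
Leg C→D: central angle 1.4624 rad, distance 9327.5 km.
Total: 15842.9 + 7836.8 + 9327.5 ≈ 33007 km.

33007 km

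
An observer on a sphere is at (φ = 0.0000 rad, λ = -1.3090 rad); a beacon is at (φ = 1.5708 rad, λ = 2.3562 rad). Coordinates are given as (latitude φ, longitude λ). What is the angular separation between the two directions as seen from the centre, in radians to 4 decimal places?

In radians: φ₁ = 0.0000, φ₂ = 1.5708, Δλ = -150.000° = -2.6180 rad.
Haversine: a = sin²(Δφ/2) + cos φ₁ cos φ₂ sin²(Δλ/2) = 0.5000 + (1.0000)(-0.0000)(0.9330) = 0.50000.
Central angle c = 2·arcsin(√a) = 1.57079 rad.
So the angular separation is 1.5708 rad.

1.5708 rad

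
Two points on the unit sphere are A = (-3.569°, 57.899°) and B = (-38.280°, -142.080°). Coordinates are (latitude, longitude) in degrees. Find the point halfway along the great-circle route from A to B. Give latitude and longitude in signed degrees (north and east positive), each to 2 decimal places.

-61.27°, 103.76°

Central angle δ = 2.3431 rad. Interpolating on the sphere with fraction f = 0.5:
P = [sin((1−f)δ)·A + sin(fδ)·B] / sin δ = 1.2862·A + 1.2862·B in Cartesian coordinates,
giving P = (-0.1143, 0.4669, -0.8769), i.e. latitude -61.27°, longitude 103.76°.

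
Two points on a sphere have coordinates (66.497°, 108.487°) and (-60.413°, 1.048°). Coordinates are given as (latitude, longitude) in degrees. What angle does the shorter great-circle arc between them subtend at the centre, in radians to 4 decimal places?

2.5992 rad

Let φ₁ = 1.1606 rad, φ₂ = -1.0544 rad, and Δλ = -1.8752 rad.
Haversine: a = sin²(Δφ/2) + cos φ₁ cos φ₂ sin²(Δλ/2) = 0.8003 + (0.3988)(0.4937)(0.6498) = 0.92824.
Central angle c = 2·arcsin(√a) = 2.59920 rad.
So the angular separation is 2.5992 rad.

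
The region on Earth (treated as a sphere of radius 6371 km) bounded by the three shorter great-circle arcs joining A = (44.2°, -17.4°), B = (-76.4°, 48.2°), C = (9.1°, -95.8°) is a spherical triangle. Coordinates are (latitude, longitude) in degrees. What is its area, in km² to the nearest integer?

96146813 km²

Side lengths (central angles): a = 1.9194, b = 1.3154, c = 2.2243 rad; semiperimeter s = 2.7296.
By l'Huilier's theorem, tan(E/4) = √[tan(s/2) tan((s−a)/2) tan((s−b)/2) tan((s−c)/2)], giving spherical excess E = 2.3688 rad.
Area = E·R² = 2.3688 × (6371)² ≈ 96146813 km².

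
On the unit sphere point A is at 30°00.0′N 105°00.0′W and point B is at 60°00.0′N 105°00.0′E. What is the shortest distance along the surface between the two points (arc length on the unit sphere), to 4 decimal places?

1.5128

Let φ₁ = 0.5236 rad, φ₂ = 1.0472 rad, and Δλ = -2.6180 rad.
Haversine: a = sin²(Δφ/2) + cos φ₁ cos φ₂ sin²(Δλ/2) = 0.0670 + (0.8660)(0.5000)(0.9330) = 0.47099.
Central angle c = 2·arcsin(√a) = 1.51275 rad.
On the unit sphere the arc length equals the central angle: 1.5128.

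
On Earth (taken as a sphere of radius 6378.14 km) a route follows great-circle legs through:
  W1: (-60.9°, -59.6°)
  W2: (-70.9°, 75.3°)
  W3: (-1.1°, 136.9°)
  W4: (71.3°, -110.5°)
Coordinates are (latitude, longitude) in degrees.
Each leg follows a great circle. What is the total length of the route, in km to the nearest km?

Leg W1→W2: central angle 0.7765 rad, distance 4952.9 km.
Leg W2→W3: central angle 1.3962 rad, distance 8904.9 km.
Leg W3→W4: central angle 1.7126 rad, distance 10923.5 km.
Total: 4952.9 + 8904.9 + 10923.5 ≈ 24781 km.

24781 km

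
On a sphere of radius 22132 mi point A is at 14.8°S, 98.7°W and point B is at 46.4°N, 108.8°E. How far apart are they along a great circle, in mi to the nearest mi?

Let φ₁ = -0.2583 rad, φ₂ = 0.8098 rad, and Δλ = -2.6616 rad.
cos c = sin φ₁ sin φ₂ + cos φ₁ cos φ₂ cos Δλ = (-0.2554)(0.7242) + (0.9668)(0.6896)(-0.8870) = -0.77639,
so c = arccos(-0.77639) = 2.45972 rad.
Distance = R·c = 22132 × 2.4597 ≈ 54438 mi.

54438 mi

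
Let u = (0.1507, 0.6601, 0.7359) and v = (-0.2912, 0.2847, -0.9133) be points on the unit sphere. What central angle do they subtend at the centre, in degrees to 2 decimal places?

121.87°

u·v = -0.5281; |u| = 1.0000, |v| = 1.0000.
cos θ = (u·v)/(|u||v|) = -0.5281, so θ = 121.87°.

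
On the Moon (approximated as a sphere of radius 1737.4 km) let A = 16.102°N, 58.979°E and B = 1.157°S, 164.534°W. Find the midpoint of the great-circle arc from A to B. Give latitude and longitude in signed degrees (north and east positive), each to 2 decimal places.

19.46°, 130.08°

The central angle between A and B is δ = 2.3493 rad.
With f = 0.5, the slerp weights are sin((1−f)δ)/sin δ = 1.2958 and sin(fδ)/sin δ = 1.2958.
Weighted sum of the unit vectors: (1.2958)·(0.4951,0.8234,0.2773) + (1.2958)·(-0.9636,-0.2666,-0.0202) = (-0.6070, 0.7214, 0.3332).
Converting back: φ = atan2(z, √(x²+y²)) = 19.46°, λ = atan2(y, x) = 130.08°.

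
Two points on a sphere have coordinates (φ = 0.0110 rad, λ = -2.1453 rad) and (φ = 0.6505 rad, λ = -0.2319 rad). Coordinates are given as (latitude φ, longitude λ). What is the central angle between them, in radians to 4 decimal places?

1.8345 rad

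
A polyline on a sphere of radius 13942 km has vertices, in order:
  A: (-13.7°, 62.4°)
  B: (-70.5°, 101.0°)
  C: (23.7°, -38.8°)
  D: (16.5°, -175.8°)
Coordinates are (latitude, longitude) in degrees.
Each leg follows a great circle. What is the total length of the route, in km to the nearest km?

75715 km

Leg A→B: central angle 1.0739 rad, distance 14972.2 km.
Leg B→C: central angle 2.2298 rad, distance 31088.2 km.
Leg C→D: central angle 2.1270 rad, distance 29654.2 km.
Total: 14972.2 + 31088.2 + 29654.2 ≈ 75715 km.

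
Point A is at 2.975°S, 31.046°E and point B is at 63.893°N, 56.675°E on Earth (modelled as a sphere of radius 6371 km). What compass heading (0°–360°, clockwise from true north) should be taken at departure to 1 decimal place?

11.7°

Δλ = 25.629° = 0.4473 rad.
y = sin Δλ · cos φ₂ = (0.4325)(0.4400) = 0.1903
x = cos φ₁ sin φ₂ − sin φ₁ cos φ₂ cos Δλ = (0.9987)(0.8980) − (-0.0519)(0.4400)(0.9016) = 0.9174
θ = atan2(y, x) = 11.72°, so the bearing is 11.7°.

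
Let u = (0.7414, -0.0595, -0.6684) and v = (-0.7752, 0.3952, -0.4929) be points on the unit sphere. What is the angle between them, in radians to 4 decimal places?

1.8429 rad

u·v = -0.2688; |u| = 1.0000, |v| = 1.0000.
cos θ = (u·v)/(|u||v|) = -0.2688, so θ = 1.8429 rad.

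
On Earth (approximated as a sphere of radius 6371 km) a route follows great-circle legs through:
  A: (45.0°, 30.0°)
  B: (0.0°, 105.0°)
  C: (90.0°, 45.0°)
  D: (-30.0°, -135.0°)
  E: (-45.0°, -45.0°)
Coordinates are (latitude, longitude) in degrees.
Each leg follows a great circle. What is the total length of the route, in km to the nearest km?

Leg A→B: central angle 1.3867 rad, distance 8835.0 km.
Leg B→C: central angle 1.5708 rad, distance 10007.5 km.
Leg C→D: central angle 2.0944 rad, distance 13343.4 km.
Leg D→E: central angle 1.2094 rad, distance 7705.3 km.
Total: 8835.0 + 10007.5 + 13343.4 + 7705.3 ≈ 39891 km.

39891 km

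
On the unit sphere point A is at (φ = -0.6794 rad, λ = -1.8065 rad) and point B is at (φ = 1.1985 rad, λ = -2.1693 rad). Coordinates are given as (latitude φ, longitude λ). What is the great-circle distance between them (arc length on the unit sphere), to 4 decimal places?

1.8973

In radians: φ₁ = -0.6794, φ₂ = 1.1985, Δλ = -20.787° = -0.3628 rad.
Haversine: a = sin²(Δφ/2) + cos φ₁ cos φ₂ sin²(Δλ/2) = 0.6511 + (0.7779)(0.3638)(0.0325) = 0.66036.
Central angle c = 2·arcsin(√a) = 1.89729 rad.
On the unit sphere the arc length equals the central angle: 1.8973.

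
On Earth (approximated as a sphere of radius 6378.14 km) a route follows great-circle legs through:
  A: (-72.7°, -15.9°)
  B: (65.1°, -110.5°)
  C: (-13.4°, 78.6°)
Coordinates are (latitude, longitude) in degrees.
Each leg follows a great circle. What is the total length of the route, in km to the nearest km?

Leg A→B: central angle 2.6384 rad, distance 16828.1 km.
Leg B→C: central angle 2.2327 rad, distance 14240.5 km.
Total: 16828.1 + 14240.5 ≈ 31069 km.

31069 km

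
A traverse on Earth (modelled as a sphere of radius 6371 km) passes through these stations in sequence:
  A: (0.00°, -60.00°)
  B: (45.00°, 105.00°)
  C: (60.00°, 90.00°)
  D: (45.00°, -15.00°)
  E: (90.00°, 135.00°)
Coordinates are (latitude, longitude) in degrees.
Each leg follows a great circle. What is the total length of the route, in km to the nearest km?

Leg A→B: central angle 2.3227 rad, distance 14797.8 km.
Leg B→C: central angle 0.3049 rad, distance 1942.5 km.
Leg C→D: central angle 1.0229 rad, distance 6517.1 km.
Leg D→E: central angle 0.7854 rad, distance 5003.8 km.
Total: 14797.8 + 1942.5 + 6517.1 + 5003.8 ≈ 28261 km.

28261 km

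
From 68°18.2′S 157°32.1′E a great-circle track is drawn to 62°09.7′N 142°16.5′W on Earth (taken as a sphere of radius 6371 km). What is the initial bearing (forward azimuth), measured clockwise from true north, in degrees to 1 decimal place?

36.8°

Δλ = 60.190° = 1.0505 rad.
y = sin Δλ · cos φ₂ = (0.8677)(0.4670) = 0.4052
x = cos φ₁ sin φ₂ − sin φ₁ cos φ₂ cos Δλ = (0.3697)(0.8843) − (-0.9292)(0.4670)(0.4971) = 0.5426
θ = atan2(y, x) = 36.75°, so the bearing is 36.8°.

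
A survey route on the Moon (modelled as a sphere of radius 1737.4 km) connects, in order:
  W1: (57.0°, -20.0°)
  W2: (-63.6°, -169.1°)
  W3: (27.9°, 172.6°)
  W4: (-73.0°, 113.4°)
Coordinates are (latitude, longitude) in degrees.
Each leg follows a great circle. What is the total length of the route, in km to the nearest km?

11054 km

Leg W1→W2: central angle 2.8543 rad, distance 4959.0 km.
Leg W2→W3: central angle 1.6169 rad, distance 2809.1 km.
Leg W3→W4: central angle 1.8914 rad, distance 3286.2 km.
Total: 4959.0 + 2809.1 + 3286.2 ≈ 11054 km.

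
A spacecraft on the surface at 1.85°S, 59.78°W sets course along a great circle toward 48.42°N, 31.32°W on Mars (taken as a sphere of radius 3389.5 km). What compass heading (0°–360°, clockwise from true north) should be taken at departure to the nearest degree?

22°

With φ₁ = -0.0323, φ₂ = 0.8451, Δλ = 0.4967 rad, the forward-azimuth formula gives
θ = atan2( sin Δλ cos φ₂ , cos φ₁ sin φ₂ − sin φ₁ cos φ₂ cos Δλ ) = atan2(0.3163, 0.7665) = 22.42°.
So the initial bearing is 22°.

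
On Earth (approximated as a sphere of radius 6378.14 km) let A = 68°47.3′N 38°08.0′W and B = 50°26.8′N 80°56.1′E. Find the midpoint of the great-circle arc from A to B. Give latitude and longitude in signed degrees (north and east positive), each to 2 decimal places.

71.83°, 46.49°

Central angle δ = 0.9187 rad. Interpolating on the sphere with fraction f = 0.5:
P = [sin((1−f)δ)·A + sin(fδ)·B] / sin δ = 0.5578·A + 0.5578·B in Cartesian coordinates,
giving P = (0.2147, 0.2262, 0.9501), i.e. latitude 71.83°, longitude 46.49°.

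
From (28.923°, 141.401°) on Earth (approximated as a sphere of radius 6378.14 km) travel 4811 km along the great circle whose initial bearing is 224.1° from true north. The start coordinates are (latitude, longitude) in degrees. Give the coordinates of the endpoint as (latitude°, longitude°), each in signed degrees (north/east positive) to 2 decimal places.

Angular distance δ = d/R = 4811/6378.14 = 0.75430 rad; initial bearing θ = 3.9113 rad.
sin φ₂ = sin φ₁ cos δ + cos φ₁ sin δ cos θ = (0.4836)(0.7288) + (0.8753)(0.6848)(-0.7181) = -0.0780, so φ₂ = -4.47°.
Δλ = atan2(sin θ sin δ cos φ₁, cos δ − sin φ₁ sin φ₂) = atan2(-0.4171, 0.7665) = -28.555°.
λ₂ = 141.401° − 28.555° = 112.85°.

-4.47°, 112.85°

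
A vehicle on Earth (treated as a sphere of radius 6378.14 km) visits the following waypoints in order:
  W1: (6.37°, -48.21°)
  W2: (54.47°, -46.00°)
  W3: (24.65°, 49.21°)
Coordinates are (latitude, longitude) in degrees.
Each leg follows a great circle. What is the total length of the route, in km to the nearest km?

13491 km

Leg W1→W2: central angle 0.8401 rad, distance 5358.2 km.
Leg W2→W3: central angle 1.2750 rad, distance 8132.4 km.
Total: 5358.2 + 8132.4 ≈ 13491 km.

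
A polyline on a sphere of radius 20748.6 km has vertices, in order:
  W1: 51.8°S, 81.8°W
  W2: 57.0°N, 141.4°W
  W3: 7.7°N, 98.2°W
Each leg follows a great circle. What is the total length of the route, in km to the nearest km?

64773 km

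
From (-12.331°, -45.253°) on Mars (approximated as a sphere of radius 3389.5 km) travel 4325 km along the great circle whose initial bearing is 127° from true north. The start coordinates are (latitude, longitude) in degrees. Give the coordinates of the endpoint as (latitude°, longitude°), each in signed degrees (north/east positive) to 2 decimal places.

-38.65°, 32.86°

Angular distance δ = d/R = 4325/3389.5 = 1.27600 rad; initial bearing θ = 2.2166 rad.
sin φ₂ = sin φ₁ cos δ + cos φ₁ sin δ cos θ = (-0.2136)(0.2905) + (0.9769)(0.9569)(-0.6018) = -0.6246, so φ₂ = -38.65°.
Δλ = atan2(sin θ sin δ cos φ₁, cos δ − sin φ₁ sin φ₂) = atan2(0.7466, 0.1572) = 78.113°.
λ₂ = -45.253° + 78.113° = 32.86°.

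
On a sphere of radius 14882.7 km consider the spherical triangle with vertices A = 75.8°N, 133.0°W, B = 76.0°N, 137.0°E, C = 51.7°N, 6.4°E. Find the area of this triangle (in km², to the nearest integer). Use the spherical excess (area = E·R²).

34408608 km²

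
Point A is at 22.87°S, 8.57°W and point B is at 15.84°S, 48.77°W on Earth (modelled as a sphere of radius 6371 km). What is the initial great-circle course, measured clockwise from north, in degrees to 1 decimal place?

273.1°

Δλ = -40.200° = -0.7016 rad.
y = sin Δλ · cos φ₂ = (-0.6455)(0.9620) = -0.6209
x = cos φ₁ sin φ₂ − sin φ₁ cos φ₂ cos Δλ = (0.9214)(-0.2730) − (-0.3886)(0.9620)(0.7638) = 0.0341
θ = atan2(y, x) = -86.86°; adding 360° gives 273.1°.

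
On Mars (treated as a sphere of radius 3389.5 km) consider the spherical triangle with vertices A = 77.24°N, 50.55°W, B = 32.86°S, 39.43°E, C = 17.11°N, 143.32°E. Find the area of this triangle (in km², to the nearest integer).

30361898 km²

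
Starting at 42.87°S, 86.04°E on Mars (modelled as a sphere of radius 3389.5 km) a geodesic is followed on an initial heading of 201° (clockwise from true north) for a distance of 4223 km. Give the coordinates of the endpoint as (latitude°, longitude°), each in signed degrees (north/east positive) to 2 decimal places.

-59.95°, -51.25°

Angular distance δ = d/R = 4223/3389.5 = 1.24591 rad; initial bearing θ = 3.5081 rad.
sin φ₂ = sin φ₁ cos δ + cos φ₁ sin δ cos θ = (-0.6803)(0.3192) + (0.7329)(0.9477)(-0.9336) = -0.8656, so φ₂ = -59.95°.
Δλ = atan2(sin θ sin δ cos φ₁, cos δ − sin φ₁ sin φ₂) = atan2(-0.2489, -0.2697) = -137.295°.
λ₂ = 86.040° − 137.295° = -51.25°.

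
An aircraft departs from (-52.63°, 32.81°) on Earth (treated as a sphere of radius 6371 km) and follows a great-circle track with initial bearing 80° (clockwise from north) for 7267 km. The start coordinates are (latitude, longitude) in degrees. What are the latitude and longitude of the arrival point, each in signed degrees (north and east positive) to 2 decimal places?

Angular distance δ = d/R = 7267/6371 = 1.14064 rad; initial bearing θ = 1.3963 rad.
sin φ₂ = sin φ₁ cos δ + cos φ₁ sin δ cos θ = (-0.7947)(0.4170) + (0.6070)(0.9089)(0.1736) = -0.2356, so φ₂ = -13.63°.
Δλ = atan2(sin θ sin δ cos φ₁, cos δ − sin φ₁ sin φ₂) = atan2(0.5433, 0.2298) = 67.076°.
λ₂ = 32.810° + 67.076° = 99.89°.

-13.63°, 99.89°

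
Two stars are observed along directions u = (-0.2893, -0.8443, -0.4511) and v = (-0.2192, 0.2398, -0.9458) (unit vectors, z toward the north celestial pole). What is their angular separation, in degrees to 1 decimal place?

73.3°

u·v = 0.2876; |u| = 1.0000, |v| = 1.0000.
cos θ = (u·v)/(|u||v|) = 0.2876, so θ = 73.3°.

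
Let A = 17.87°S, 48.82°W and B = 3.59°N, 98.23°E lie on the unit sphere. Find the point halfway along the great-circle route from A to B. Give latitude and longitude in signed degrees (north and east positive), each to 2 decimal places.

-23.76°, 29.29°

The central angle between A and B is δ = 2.5258 rad.
With f = 0.5, the slerp weights are sin((1−f)δ)/sin δ = 1.6498 and sin(fδ)/sin δ = 1.6498.
Weighted sum of the unit vectors: (1.6498)·(0.6267,-0.7163,-0.3069) + (1.6498)·(-0.1429,0.9878,0.0626) = (0.7982, 0.4478, -0.4030).
Converting back: φ = atan2(z, √(x²+y²)) = -23.76°, λ = atan2(y, x) = 29.29°.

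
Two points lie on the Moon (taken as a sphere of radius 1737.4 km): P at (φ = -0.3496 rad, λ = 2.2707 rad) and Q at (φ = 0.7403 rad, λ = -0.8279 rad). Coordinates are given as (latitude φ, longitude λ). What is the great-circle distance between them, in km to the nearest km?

4776 km

In radians: φ₁ = -0.3496, φ₂ = 0.7403, Δλ = -177.537° = -3.0986 rad.
cos c = sin φ₁ sin φ₂ + cos φ₁ cos φ₂ cos Δλ = (-0.3425)(0.6745) + (0.9395)(0.7383)(-0.9991) = -0.92400,
so c = arccos(-0.92400) = 2.74921 rad.
Distance = R·c = 1737.4 × 2.7492 ≈ 4776 km.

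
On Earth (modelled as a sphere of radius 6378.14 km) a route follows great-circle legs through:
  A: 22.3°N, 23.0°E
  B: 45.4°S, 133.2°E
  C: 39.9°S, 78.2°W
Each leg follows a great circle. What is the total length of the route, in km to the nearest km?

Leg A→B: central angle 2.0881 rad, distance 13317.9 km.
Leg B→C: central angle 1.5738 rad, distance 10038.2 km.
Total: 13317.9 + 10038.2 ≈ 23356 km.

23356 km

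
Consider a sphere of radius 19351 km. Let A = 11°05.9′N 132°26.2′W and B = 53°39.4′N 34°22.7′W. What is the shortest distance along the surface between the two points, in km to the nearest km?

28972 km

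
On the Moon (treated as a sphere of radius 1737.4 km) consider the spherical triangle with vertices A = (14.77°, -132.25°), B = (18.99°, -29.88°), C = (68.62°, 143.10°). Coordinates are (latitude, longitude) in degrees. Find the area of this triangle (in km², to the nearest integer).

Side lengths (central angles): a = 1.6099, b = 1.2971, c = 1.6840 rad; semiperimeter s = 2.2955.
By l'Huilier's theorem, tan(E/4) = √[tan(s/2) tan((s−a)/2) tan((s−b)/2) tan((s−c)/2)], giving spherical excess E = 1.4153 rad.
Area = E·R² = 1.4153 × (1737.4)² ≈ 4272160 km².

4272160 km²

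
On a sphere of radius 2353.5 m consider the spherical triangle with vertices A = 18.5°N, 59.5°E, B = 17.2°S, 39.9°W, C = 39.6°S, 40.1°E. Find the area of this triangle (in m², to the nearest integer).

4832528 m²

Side lengths (central angles): a = 1.2490, b = 1.0622, c = 1.8150 rad; semiperimeter s = 2.0631.
By l'Huilier's theorem, tan(E/4) = √[tan(s/2) tan((s−a)/2) tan((s−b)/2) tan((s−c)/2)], giving spherical excess E = 0.8725 rad.
Area = E·R² = 0.8725 × (2353.5)² ≈ 4832528 m².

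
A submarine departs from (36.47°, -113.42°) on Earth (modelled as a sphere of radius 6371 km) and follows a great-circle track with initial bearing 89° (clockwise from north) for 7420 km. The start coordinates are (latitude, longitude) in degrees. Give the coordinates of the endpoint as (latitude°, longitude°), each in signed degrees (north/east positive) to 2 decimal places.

Angular distance δ = d/R = 7420/6371 = 1.16465 rad; initial bearing θ = 1.5533 rad.
sin φ₂ = sin φ₁ cos δ + cos φ₁ sin δ cos θ = (0.5944)(0.3951) + (0.8042)(0.9187)(0.0175) = 0.2477, so φ₂ = 14.34°.
Δλ = atan2(sin θ sin δ cos φ₁, cos δ − sin φ₁ sin φ₂) = atan2(0.7386, 0.2478) = 71.453°.
λ₂ = -113.420° + 71.453° = -41.97°.

14.34°, -41.97°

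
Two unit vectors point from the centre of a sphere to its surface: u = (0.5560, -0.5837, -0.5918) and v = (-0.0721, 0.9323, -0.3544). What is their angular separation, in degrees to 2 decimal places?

112.00°

u·v = -0.3745; |u| = 1.0000, |v| = 1.0000.
cos θ = (u·v)/(|u||v|) = -0.3745, so θ = 112.00°.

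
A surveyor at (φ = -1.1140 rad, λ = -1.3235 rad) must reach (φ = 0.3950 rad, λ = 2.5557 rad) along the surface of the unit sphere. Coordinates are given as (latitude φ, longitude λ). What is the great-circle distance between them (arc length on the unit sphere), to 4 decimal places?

With latitudes φ₁ = -63.827°, φ₂ = 22.632° and longitude difference Δλ = -137.738°:
cos c = sin φ₁ sin φ₂ + cos φ₁ cos φ₂ cos Δλ = (-0.8975)(0.3848) + (0.4411)(0.9230)(-0.7401) = -0.64665,
so c = arccos(-0.64665) = 2.27398 rad.
On the unit sphere the arc length equals the central angle: 2.2740.

2.2740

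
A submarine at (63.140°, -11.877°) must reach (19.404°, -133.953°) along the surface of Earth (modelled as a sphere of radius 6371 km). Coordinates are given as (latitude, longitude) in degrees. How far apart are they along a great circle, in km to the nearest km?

Let φ₁ = 1.1020 rad, φ₂ = 0.3387 rad, and Δλ = -2.1306 rad.
Haversine: a = sin²(Δφ/2) + cos φ₁ cos φ₂ sin²(Δλ/2) = 0.1387 + (0.4518)(0.9432)(0.7655) = 0.46496.
Central angle c = 2·arcsin(√a) = 1.50066 rad.
Distance = R·c = 6371 × 1.5007 ≈ 9561 km.

9561 km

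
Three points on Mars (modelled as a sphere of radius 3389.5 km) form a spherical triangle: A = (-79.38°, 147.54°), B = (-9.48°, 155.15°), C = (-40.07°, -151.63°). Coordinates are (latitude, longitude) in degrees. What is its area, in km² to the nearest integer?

Side lengths (central angles): a = 0.9789, b = 0.7934, c = 1.2217 rad; semiperimeter s = 1.4970.
By l'Huilier's theorem, tan(E/4) = √[tan(s/2) tan((s−a)/2) tan((s−b)/2) tan((s−c)/2)], giving spherical excess E = 0.4456 rad.
Area = E·R² = 0.4456 × (3389.5)² ≈ 5119579 km².

5119579 km²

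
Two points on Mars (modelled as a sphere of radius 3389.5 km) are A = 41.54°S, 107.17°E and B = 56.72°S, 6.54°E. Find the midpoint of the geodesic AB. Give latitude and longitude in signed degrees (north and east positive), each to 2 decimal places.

-60.66°, 67.37°

The central angle between A and B is δ = 1.0717 rad.
With f = 0.5, the slerp weights are sin((1−f)δ)/sin δ = 0.5815 and sin(fδ)/sin δ = 0.5815.
Weighted sum of the unit vectors: (0.5815)·(-0.2210,0.7151,-0.6631) + (0.5815)·(0.5452,0.0625,-0.8360) = (0.1885, 0.4522, -0.8718).
Converting back: φ = atan2(z, √(x²+y²)) = -60.66°, λ = atan2(y, x) = 67.37°.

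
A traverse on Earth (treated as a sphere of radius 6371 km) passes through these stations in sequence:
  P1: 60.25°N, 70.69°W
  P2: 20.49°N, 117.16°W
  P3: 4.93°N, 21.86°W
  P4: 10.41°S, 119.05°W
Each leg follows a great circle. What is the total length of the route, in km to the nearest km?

Leg P1→P2: central angle 0.8969 rad, distance 5714.1 km.
Leg P2→P3: central angle 1.6270 rad, distance 10365.3 km.
Leg P3→P4: central angle 1.7094 rad, distance 10890.7 km.
Total: 5714.1 + 10365.3 + 10890.7 ≈ 26970 km.

26970 km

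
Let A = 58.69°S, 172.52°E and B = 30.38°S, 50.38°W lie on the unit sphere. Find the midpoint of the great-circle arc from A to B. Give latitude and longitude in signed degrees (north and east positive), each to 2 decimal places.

-66.27°, -86.66°

Central angle δ = 1.4669 rad. Interpolating on the sphere with fraction f = 0.5:
P = [sin((1−f)δ)·A + sin(fδ)·B] / sin δ = 0.6731·A + 0.6731·B in Cartesian coordinates,
giving P = (0.0235, -0.4017, -0.9155), i.e. latitude -66.27°, longitude -86.66°.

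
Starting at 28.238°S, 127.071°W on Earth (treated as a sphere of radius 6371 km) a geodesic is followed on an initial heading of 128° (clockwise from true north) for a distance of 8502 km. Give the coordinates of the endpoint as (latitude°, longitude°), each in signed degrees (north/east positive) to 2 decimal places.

-39.65°, -31.34°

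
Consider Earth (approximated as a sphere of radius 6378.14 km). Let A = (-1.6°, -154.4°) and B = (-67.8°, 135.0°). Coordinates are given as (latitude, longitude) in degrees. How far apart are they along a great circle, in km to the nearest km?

In radians: φ₁ = -0.0279, φ₂ = -1.1833, Δλ = -70.600° = -1.2322 rad.
cos c = sin φ₁ sin φ₂ + cos φ₁ cos φ₂ cos Δλ = (-0.0279)(-0.9259) + (0.9996)(0.3778)(0.3322) = 0.15131,
so c = arccos(0.15131) = 1.41891 rad.
Distance = R·c = 6378.14 × 1.4189 ≈ 9050 km.

9050 km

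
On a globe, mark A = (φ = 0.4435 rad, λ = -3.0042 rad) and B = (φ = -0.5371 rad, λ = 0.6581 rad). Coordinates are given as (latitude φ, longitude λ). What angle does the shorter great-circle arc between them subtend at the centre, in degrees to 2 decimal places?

Let φ₁ = 0.4435 rad, φ₂ = -0.5371 rad, and Δλ = -2.6209 rad.
Haversine: a = sin²(Δφ/2) + cos φ₁ cos φ₂ sin²(Δλ/2) = 0.2217 + (0.9033)(0.8592)(0.9337) = 0.94638.
Central angle c = 2·arcsin(√a) = 2.67425 rad.
So the angular separation is 153.22°.

153.22°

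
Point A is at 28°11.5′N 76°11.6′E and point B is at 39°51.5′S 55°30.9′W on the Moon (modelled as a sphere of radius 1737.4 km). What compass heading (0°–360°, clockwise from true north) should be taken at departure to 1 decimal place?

With φ₁ = 0.4920, φ₂ = -0.6957, Δλ = -2.2987 rad, the forward-azimuth formula gives
θ = atan2( sin Δλ cos φ₂ , cos φ₁ sin φ₂ − sin φ₁ cos φ₂ cos Δλ ) = atan2(-0.5731, -0.3236) = -119.45°.
Adding 360° brings this into [0°, 360°): 240.5°.

240.5°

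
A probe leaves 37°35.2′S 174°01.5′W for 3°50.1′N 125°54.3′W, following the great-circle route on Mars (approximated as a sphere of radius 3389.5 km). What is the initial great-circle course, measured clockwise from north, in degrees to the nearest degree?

Δλ = 48.120° = 0.8399 rad.
y = sin Δλ · cos φ₂ = (0.7445)(0.9978) = 0.7429
x = cos φ₁ sin φ₂ − sin φ₁ cos φ₂ cos Δλ = (0.7924)(0.0669) − (-0.6100)(0.9978)(0.6676) = 0.4593
θ = atan2(y, x) = 58.27°, so the bearing is 58°.

58°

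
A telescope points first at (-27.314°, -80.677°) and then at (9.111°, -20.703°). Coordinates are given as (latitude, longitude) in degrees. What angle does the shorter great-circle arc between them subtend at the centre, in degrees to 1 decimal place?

With latitudes φ₁ = -27.314°, φ₂ = 9.111° and longitude difference Δλ = 59.974°:
Haversine: a = sin²(Δφ/2) + cos φ₁ cos φ₂ sin²(Δλ/2) = 0.0977 + (0.8885)(0.9874)(0.2498) = 0.31683.
Central angle c = 2·arcsin(√a) = 1.19573 rad.
So the angular separation is 68.5°.

68.5°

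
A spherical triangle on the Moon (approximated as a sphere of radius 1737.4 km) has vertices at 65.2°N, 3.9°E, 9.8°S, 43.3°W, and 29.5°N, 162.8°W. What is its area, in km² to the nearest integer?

Side lengths (central angles): a = 2.1015, b = 1.4789, c = 1.4441 rad; semiperimeter s = 2.5123.
By l'Huilier's theorem, tan(E/4) = √[tan(s/2) tan((s−a)/2) tan((s−b)/2) tan((s−c)/2)], giving spherical excess E = 1.7370 rad.
Area = E·R² = 1.7370 × (1737.4)² ≈ 5243168 km².

5243168 km²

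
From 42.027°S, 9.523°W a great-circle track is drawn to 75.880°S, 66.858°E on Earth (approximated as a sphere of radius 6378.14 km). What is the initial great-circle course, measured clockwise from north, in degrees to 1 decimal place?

Δλ = 76.381° = 1.3331 rad.
y = sin Δλ · cos φ₂ = (0.9719)(0.2440) = 0.2371
x = cos φ₁ sin φ₂ − sin φ₁ cos φ₂ cos Δλ = (0.7428)(-0.9698) − (-0.6695)(0.2440)(0.2355) = -0.6819
θ = atan2(y, x) = 160.83°, so the bearing is 160.8°.

160.8°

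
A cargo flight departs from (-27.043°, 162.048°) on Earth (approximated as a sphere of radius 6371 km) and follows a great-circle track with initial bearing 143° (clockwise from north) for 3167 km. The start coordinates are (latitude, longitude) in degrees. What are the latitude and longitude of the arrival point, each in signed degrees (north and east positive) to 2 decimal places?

Angular distance δ = d/R = 3167/6371 = 0.49710 rad; initial bearing θ = 2.4958 rad.
sin φ₂ = sin φ₁ cos δ + cos φ₁ sin δ cos θ = (-0.4547)(0.8790) + (0.8907)(0.4769)(-0.7986) = -0.7388, so φ₂ = -47.63°.
Δλ = atan2(sin θ sin δ cos φ₁, cos δ − sin φ₁ sin φ₂) = atan2(0.2556, 0.5430) = 25.206°.
λ₂ = 162.048° + 25.206° = 187.25° → -172.75° after wrapping to (−180°, 180°].

-47.63°, -172.75°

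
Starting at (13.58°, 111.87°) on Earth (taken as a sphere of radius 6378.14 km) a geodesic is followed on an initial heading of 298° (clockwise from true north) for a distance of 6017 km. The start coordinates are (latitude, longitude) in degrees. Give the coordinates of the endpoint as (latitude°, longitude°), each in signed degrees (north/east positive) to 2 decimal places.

Angular distance δ = d/R = 6017/6378.14 = 0.94338 rad; initial bearing θ = 5.2011 rad.
sin φ₂ = sin φ₁ cos δ + cos φ₁ sin δ cos θ = (0.2348)(0.5871) + (0.9720)(0.8095)(0.4695) = 0.5073, so φ₂ = 30.48°.
Δλ = atan2(sin θ sin δ cos φ₁, cos δ − sin φ₁ sin φ₂) = atan2(-0.6948, 0.4679) = -56.040°.
λ₂ = 111.870° − 56.040° = 55.83°.

30.48°, 55.83°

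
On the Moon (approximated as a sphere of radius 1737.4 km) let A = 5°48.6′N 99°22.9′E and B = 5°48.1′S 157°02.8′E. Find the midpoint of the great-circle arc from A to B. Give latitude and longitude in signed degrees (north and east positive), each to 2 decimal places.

The central angle between A and B is δ = 1.0249 rad.
With f = 0.5, the slerp weights are sin((1−f)δ)/sin δ = 0.5737 and sin(fδ)/sin δ = 0.5737.
Weighted sum of the unit vectors: (0.5737)·(-0.1622,0.9816,0.1012) + (0.5737)·(-0.9161,0.3880,-0.1011) = (-0.6186, 0.7857, 0.0001).
Converting back: φ = atan2(z, √(x²+y²)) = 0.00°, λ = atan2(y, x) = 128.21°.

0.00°, 128.21°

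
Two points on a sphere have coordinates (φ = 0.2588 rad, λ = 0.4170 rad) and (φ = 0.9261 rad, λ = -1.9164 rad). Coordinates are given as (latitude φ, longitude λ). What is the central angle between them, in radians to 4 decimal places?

With latitudes φ₁ = 14.828°, φ₂ = 53.062° and longitude difference Δλ = -133.694°:
Haversine: a = sin²(Δφ/2) + cos φ₁ cos φ₂ sin²(Δλ/2) = 0.1073 + (0.9667)(0.6010)(0.8454) = 0.59838.
Central angle c = 2·arcsin(√a) = 1.76885 rad.
So the angular separation is 1.7689 rad.

1.7689 rad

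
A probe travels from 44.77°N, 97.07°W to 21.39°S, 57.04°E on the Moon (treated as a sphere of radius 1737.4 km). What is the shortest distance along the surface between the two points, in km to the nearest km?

4499 km

Let φ₁ = 0.7814 rad, φ₂ = -0.3733 rad, and Δλ = 2.6897 rad.
cos c = sin φ₁ sin φ₂ + cos φ₁ cos φ₂ cos Δλ = (0.7043)(-0.3647) + (0.7099)(0.9311)(-0.8996) = -0.85155,
so c = arccos(-0.85155) = 2.58973 rad.
Distance = R·c = 1737.4 × 2.5897 ≈ 4499 km.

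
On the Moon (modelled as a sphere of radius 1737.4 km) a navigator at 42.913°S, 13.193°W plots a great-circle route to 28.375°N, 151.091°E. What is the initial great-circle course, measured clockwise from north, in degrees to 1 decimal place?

Δλ = 164.284° = 2.8673 rad.
y = sin Δλ · cos φ₂ = (0.2709)(0.8799) = 0.2383
x = cos φ₁ sin φ₂ − sin φ₁ cos φ₂ cos Δλ = (0.7324)(0.4752) − (-0.6809)(0.8799)(-0.9626) = -0.2286
θ = atan2(y, x) = 133.81°, so the bearing is 133.8°.

133.8°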